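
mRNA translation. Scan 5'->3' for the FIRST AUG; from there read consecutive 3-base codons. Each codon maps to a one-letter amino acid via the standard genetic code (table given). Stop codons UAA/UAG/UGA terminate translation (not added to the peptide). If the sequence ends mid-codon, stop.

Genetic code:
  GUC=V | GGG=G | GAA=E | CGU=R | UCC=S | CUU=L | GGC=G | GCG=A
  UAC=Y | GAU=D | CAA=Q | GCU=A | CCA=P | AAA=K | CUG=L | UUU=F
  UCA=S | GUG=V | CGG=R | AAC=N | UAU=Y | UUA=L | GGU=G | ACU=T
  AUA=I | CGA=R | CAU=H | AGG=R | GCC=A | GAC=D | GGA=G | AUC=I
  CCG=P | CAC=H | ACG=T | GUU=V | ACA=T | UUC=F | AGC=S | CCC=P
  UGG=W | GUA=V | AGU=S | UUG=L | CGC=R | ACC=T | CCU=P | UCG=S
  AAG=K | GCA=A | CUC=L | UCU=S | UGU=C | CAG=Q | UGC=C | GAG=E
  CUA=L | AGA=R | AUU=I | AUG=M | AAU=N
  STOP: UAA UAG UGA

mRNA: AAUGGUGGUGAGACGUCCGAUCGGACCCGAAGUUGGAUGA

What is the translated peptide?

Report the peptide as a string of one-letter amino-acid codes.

start AUG at pos 1
pos 1: AUG -> M; peptide=M
pos 4: GUG -> V; peptide=MV
pos 7: GUG -> V; peptide=MVV
pos 10: AGA -> R; peptide=MVVR
pos 13: CGU -> R; peptide=MVVRR
pos 16: CCG -> P; peptide=MVVRRP
pos 19: AUC -> I; peptide=MVVRRPI
pos 22: GGA -> G; peptide=MVVRRPIG
pos 25: CCC -> P; peptide=MVVRRPIGP
pos 28: GAA -> E; peptide=MVVRRPIGPE
pos 31: GUU -> V; peptide=MVVRRPIGPEV
pos 34: GGA -> G; peptide=MVVRRPIGPEVG
pos 37: UGA -> STOP

Answer: MVVRRPIGPEVG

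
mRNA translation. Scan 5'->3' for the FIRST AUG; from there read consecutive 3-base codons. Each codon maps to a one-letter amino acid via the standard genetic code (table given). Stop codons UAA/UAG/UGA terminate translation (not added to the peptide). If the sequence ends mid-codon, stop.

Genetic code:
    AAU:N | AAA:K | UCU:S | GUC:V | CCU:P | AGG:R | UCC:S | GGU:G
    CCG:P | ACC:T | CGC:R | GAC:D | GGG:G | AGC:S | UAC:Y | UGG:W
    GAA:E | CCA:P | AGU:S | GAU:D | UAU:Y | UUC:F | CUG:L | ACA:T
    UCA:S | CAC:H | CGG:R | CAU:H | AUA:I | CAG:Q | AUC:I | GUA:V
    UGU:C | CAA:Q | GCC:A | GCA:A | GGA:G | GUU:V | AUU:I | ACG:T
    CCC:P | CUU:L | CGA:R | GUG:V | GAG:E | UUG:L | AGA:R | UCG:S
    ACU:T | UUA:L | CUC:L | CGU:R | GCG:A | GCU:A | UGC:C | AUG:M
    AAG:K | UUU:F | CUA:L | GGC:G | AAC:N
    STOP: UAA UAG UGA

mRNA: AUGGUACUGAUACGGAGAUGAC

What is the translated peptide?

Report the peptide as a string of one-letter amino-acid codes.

Answer: MVLIRR

Derivation:
start AUG at pos 0
pos 0: AUG -> M; peptide=M
pos 3: GUA -> V; peptide=MV
pos 6: CUG -> L; peptide=MVL
pos 9: AUA -> I; peptide=MVLI
pos 12: CGG -> R; peptide=MVLIR
pos 15: AGA -> R; peptide=MVLIRR
pos 18: UGA -> STOP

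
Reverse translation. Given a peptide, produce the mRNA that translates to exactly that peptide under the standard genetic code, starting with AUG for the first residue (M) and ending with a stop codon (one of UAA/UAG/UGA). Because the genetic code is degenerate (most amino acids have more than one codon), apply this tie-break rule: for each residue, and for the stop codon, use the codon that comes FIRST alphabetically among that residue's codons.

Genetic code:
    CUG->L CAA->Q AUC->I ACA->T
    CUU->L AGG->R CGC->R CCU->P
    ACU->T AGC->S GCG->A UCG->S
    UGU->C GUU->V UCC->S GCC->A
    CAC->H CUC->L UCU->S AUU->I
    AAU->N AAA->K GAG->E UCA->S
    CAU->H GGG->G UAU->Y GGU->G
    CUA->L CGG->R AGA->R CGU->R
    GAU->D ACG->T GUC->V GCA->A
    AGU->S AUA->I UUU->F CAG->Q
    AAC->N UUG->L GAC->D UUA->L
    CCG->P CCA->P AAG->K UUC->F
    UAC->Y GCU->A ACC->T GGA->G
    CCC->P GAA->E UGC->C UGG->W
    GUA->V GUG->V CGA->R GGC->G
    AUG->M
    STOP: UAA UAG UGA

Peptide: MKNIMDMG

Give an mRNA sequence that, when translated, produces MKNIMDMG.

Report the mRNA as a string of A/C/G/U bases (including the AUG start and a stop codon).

residue 1: M -> AUG (start codon)
residue 2: K codons sorted = AAA,AAG -> pick first = AAA
residue 3: N codons sorted = AAC,AAU -> pick first = AAC
residue 4: I codons sorted = AUA,AUC,AUU -> pick first = AUA
residue 5: M -> AUG (only codon)
residue 6: D codons sorted = GAC,GAU -> pick first = GAC
residue 7: M -> AUG (only codon)
residue 8: G codons sorted = GGA,GGC,GGG,GGU -> pick first = GGA
terminator: stop codons sorted = UAA,UAG,UGA -> pick first = UAA

Answer: mRNA: AUGAAAAACAUAAUGGACAUGGGAUAA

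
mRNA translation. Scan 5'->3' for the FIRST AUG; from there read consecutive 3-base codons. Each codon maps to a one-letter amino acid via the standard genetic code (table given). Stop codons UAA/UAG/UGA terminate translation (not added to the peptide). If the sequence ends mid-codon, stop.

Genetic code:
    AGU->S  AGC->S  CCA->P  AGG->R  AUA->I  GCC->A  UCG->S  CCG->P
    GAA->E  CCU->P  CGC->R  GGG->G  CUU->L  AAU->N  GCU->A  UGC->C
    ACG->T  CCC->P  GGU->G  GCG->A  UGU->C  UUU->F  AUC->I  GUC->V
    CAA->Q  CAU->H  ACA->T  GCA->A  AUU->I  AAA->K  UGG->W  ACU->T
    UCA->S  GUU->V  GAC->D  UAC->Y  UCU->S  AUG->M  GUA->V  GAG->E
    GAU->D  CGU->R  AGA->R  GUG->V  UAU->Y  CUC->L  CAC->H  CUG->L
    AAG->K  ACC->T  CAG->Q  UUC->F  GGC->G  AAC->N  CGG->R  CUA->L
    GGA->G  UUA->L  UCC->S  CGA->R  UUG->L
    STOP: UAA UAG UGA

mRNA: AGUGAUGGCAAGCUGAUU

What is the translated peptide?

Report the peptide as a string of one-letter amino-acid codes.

start AUG at pos 4
pos 4: AUG -> M; peptide=M
pos 7: GCA -> A; peptide=MA
pos 10: AGC -> S; peptide=MAS
pos 13: UGA -> STOP

Answer: MAS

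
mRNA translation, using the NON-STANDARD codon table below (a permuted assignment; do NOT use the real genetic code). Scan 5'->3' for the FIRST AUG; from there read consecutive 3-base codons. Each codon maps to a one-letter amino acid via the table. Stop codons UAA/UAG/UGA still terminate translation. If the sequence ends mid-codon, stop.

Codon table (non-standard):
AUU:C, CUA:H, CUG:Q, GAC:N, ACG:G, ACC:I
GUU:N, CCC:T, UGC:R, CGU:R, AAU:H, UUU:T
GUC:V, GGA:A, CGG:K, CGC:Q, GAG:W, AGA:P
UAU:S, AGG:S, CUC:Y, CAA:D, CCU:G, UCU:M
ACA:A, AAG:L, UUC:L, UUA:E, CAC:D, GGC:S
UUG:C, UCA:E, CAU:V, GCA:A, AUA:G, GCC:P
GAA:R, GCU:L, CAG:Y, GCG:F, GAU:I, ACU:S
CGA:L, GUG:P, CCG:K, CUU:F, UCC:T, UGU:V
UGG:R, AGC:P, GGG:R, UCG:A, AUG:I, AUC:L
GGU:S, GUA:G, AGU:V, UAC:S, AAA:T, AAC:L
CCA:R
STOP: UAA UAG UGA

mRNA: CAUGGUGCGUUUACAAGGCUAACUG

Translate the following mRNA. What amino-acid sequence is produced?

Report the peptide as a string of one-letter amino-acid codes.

Answer: IPREDS

Derivation:
start AUG at pos 1
pos 1: AUG -> I; peptide=I
pos 4: GUG -> P; peptide=IP
pos 7: CGU -> R; peptide=IPR
pos 10: UUA -> E; peptide=IPRE
pos 13: CAA -> D; peptide=IPRED
pos 16: GGC -> S; peptide=IPREDS
pos 19: UAA -> STOP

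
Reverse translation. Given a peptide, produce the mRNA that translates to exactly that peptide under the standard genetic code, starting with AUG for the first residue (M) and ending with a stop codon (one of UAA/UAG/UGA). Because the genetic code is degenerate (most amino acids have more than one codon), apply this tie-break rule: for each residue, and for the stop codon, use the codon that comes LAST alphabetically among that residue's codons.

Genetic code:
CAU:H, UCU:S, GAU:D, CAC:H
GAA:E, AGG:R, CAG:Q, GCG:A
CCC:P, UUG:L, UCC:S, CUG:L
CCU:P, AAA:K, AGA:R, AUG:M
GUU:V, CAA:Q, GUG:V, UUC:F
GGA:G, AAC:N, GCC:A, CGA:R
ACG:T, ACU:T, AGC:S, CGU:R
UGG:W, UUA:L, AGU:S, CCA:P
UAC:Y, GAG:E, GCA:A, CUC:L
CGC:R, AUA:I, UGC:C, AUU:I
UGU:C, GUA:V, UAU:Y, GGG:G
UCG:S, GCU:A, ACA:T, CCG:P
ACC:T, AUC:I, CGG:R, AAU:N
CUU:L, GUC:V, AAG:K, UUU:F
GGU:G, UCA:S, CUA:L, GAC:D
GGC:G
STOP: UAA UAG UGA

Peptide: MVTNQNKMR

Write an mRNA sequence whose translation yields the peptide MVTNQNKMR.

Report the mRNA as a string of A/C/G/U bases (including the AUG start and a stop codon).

residue 1: M -> AUG (start codon)
residue 2: V codons sorted = GUA,GUC,GUG,GUU -> pick last = GUU
residue 3: T codons sorted = ACA,ACC,ACG,ACU -> pick last = ACU
residue 4: N codons sorted = AAC,AAU -> pick last = AAU
residue 5: Q codons sorted = CAA,CAG -> pick last = CAG
residue 6: N codons sorted = AAC,AAU -> pick last = AAU
residue 7: K codons sorted = AAA,AAG -> pick last = AAG
residue 8: M -> AUG (only codon)
residue 9: R codons sorted = AGA,AGG,CGA,CGC,CGG,CGU -> pick last = CGU
terminator: stop codons sorted = UAA,UAG,UGA -> pick last = UGA

Answer: mRNA: AUGGUUACUAAUCAGAAUAAGAUGCGUUGA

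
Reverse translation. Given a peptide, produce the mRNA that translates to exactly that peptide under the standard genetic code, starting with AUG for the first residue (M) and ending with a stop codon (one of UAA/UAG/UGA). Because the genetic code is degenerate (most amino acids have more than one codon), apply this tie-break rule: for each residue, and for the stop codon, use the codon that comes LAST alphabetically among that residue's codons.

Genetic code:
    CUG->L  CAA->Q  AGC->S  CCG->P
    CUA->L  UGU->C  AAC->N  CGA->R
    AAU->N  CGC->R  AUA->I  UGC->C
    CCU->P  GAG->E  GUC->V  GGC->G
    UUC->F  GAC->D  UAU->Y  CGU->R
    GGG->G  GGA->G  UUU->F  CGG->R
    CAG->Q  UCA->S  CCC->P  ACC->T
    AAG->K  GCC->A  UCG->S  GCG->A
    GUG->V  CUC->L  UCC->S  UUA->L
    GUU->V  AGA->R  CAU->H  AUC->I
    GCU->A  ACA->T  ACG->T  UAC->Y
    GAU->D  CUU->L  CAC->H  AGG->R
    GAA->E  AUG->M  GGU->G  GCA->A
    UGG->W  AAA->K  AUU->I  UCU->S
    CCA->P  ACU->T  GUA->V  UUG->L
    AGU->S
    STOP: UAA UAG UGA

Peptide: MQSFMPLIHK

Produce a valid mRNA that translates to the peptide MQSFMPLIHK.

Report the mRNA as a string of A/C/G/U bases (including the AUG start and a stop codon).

residue 1: M -> AUG (start codon)
residue 2: Q codons sorted = CAA,CAG -> pick last = CAG
residue 3: S codons sorted = AGC,AGU,UCA,UCC,UCG,UCU -> pick last = UCU
residue 4: F codons sorted = UUC,UUU -> pick last = UUU
residue 5: M -> AUG (only codon)
residue 6: P codons sorted = CCA,CCC,CCG,CCU -> pick last = CCU
residue 7: L codons sorted = CUA,CUC,CUG,CUU,UUA,UUG -> pick last = UUG
residue 8: I codons sorted = AUA,AUC,AUU -> pick last = AUU
residue 9: H codons sorted = CAC,CAU -> pick last = CAU
residue 10: K codons sorted = AAA,AAG -> pick last = AAG
terminator: stop codons sorted = UAA,UAG,UGA -> pick last = UGA

Answer: mRNA: AUGCAGUCUUUUAUGCCUUUGAUUCAUAAGUGA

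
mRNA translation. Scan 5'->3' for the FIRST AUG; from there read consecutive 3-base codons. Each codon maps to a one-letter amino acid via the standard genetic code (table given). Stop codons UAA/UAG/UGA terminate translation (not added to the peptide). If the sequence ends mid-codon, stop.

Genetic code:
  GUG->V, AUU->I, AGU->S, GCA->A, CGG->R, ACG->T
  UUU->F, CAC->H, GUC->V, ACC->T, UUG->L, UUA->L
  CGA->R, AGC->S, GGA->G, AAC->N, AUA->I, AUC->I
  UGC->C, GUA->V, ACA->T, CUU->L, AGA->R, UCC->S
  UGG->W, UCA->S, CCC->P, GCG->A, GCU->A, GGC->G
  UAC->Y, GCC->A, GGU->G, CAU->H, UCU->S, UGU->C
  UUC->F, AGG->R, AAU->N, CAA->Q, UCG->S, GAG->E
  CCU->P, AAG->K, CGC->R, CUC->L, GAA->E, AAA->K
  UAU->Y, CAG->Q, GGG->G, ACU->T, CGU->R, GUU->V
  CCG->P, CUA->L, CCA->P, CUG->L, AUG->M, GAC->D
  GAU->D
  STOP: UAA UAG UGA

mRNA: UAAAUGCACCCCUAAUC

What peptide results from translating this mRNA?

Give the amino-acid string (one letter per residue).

start AUG at pos 3
pos 3: AUG -> M; peptide=M
pos 6: CAC -> H; peptide=MH
pos 9: CCC -> P; peptide=MHP
pos 12: UAA -> STOP

Answer: MHP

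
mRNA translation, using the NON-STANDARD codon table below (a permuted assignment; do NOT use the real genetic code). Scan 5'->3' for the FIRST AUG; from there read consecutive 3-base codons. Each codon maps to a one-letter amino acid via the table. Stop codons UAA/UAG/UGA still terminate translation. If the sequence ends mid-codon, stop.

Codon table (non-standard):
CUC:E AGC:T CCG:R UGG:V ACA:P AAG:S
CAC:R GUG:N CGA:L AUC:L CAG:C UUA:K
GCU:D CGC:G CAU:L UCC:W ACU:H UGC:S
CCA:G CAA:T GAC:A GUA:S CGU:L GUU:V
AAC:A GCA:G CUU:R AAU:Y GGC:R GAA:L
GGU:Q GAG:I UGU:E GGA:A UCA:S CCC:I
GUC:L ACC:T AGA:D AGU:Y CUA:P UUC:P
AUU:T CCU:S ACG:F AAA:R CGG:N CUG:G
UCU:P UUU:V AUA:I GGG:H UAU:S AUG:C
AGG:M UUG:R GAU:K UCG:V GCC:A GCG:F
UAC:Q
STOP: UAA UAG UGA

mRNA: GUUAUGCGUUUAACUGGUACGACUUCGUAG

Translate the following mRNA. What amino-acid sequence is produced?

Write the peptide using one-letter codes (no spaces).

Answer: CLKHQFHV

Derivation:
start AUG at pos 3
pos 3: AUG -> C; peptide=C
pos 6: CGU -> L; peptide=CL
pos 9: UUA -> K; peptide=CLK
pos 12: ACU -> H; peptide=CLKH
pos 15: GGU -> Q; peptide=CLKHQ
pos 18: ACG -> F; peptide=CLKHQF
pos 21: ACU -> H; peptide=CLKHQFH
pos 24: UCG -> V; peptide=CLKHQFHV
pos 27: UAG -> STOP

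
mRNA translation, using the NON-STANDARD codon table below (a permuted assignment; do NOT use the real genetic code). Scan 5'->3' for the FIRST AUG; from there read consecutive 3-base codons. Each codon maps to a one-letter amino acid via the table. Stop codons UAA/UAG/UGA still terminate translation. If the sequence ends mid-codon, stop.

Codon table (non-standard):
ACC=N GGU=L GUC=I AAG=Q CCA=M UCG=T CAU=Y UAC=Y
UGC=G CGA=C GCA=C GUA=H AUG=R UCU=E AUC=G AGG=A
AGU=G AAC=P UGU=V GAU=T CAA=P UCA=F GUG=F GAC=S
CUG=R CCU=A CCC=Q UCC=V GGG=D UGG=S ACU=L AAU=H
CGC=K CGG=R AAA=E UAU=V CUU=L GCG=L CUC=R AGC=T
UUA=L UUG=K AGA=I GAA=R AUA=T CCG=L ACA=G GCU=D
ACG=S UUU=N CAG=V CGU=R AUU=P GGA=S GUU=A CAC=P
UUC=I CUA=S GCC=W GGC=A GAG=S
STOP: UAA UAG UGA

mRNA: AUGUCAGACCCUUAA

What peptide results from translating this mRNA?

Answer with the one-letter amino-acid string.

Answer: RFSA

Derivation:
start AUG at pos 0
pos 0: AUG -> R; peptide=R
pos 3: UCA -> F; peptide=RF
pos 6: GAC -> S; peptide=RFS
pos 9: CCU -> A; peptide=RFSA
pos 12: UAA -> STOP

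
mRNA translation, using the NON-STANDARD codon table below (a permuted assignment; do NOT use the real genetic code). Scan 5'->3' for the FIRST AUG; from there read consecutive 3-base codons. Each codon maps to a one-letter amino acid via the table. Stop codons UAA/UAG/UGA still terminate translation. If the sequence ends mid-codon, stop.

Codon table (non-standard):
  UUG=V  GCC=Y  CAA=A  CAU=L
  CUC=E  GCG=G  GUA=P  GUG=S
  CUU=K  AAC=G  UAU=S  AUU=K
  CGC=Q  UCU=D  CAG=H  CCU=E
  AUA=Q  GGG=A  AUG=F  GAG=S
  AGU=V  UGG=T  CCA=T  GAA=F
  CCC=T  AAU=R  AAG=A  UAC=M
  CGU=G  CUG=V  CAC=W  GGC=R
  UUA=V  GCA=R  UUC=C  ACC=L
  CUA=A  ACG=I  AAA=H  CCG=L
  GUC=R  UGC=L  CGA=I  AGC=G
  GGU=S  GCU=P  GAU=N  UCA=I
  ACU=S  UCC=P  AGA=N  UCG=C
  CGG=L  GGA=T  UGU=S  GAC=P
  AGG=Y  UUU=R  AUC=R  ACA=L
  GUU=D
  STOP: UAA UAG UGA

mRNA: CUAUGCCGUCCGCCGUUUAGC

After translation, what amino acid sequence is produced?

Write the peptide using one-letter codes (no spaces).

Answer: FLPYD

Derivation:
start AUG at pos 2
pos 2: AUG -> F; peptide=F
pos 5: CCG -> L; peptide=FL
pos 8: UCC -> P; peptide=FLP
pos 11: GCC -> Y; peptide=FLPY
pos 14: GUU -> D; peptide=FLPYD
pos 17: UAG -> STOP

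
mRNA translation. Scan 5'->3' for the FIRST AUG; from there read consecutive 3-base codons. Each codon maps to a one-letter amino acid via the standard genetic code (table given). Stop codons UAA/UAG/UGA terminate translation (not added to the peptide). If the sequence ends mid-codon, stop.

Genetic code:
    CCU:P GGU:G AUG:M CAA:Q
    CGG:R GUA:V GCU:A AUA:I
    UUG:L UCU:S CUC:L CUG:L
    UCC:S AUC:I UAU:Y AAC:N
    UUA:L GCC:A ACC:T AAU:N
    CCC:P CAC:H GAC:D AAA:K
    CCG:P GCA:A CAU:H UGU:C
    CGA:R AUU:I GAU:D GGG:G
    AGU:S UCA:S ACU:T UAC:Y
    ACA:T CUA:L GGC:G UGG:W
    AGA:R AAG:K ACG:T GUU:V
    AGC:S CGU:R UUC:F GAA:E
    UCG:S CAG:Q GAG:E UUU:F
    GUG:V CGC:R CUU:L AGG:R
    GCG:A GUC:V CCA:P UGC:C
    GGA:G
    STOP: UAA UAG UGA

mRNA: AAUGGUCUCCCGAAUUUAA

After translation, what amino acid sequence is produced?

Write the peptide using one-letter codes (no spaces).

start AUG at pos 1
pos 1: AUG -> M; peptide=M
pos 4: GUC -> V; peptide=MV
pos 7: UCC -> S; peptide=MVS
pos 10: CGA -> R; peptide=MVSR
pos 13: AUU -> I; peptide=MVSRI
pos 16: UAA -> STOP

Answer: MVSRI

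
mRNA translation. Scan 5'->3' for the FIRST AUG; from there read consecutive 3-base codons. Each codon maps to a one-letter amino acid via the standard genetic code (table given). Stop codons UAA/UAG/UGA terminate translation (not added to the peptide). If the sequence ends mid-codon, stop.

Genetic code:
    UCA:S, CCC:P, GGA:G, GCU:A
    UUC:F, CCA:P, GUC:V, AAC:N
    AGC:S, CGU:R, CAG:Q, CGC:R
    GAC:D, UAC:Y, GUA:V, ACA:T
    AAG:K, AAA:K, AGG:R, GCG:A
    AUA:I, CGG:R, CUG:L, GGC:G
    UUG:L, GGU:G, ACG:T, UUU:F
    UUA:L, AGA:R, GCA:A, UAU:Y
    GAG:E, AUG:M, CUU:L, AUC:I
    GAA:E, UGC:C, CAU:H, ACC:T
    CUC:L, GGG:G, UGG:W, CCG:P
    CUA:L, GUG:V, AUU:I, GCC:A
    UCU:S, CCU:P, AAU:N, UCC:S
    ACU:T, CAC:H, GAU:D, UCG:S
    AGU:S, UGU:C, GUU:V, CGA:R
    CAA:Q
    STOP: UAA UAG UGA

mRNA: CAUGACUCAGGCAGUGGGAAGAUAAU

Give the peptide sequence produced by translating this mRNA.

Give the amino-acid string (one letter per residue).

start AUG at pos 1
pos 1: AUG -> M; peptide=M
pos 4: ACU -> T; peptide=MT
pos 7: CAG -> Q; peptide=MTQ
pos 10: GCA -> A; peptide=MTQA
pos 13: GUG -> V; peptide=MTQAV
pos 16: GGA -> G; peptide=MTQAVG
pos 19: AGA -> R; peptide=MTQAVGR
pos 22: UAA -> STOP

Answer: MTQAVGR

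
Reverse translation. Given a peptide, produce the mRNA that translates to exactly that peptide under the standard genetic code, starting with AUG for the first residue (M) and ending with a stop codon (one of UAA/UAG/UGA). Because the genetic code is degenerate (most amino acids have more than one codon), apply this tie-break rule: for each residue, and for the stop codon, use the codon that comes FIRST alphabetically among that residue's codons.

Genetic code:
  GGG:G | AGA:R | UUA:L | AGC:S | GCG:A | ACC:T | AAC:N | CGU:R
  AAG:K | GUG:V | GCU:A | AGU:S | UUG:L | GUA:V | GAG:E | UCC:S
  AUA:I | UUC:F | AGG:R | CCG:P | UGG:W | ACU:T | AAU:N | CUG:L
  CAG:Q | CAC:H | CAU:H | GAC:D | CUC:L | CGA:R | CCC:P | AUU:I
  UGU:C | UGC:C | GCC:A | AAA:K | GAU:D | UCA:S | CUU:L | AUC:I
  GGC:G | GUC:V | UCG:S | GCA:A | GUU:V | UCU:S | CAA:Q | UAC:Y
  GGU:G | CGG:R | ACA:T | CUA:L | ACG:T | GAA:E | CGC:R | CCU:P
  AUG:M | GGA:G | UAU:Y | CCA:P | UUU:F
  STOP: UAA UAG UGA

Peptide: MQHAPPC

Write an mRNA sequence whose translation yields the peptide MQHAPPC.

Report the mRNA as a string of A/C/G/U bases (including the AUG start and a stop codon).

residue 1: M -> AUG (start codon)
residue 2: Q codons sorted = CAA,CAG -> pick first = CAA
residue 3: H codons sorted = CAC,CAU -> pick first = CAC
residue 4: A codons sorted = GCA,GCC,GCG,GCU -> pick first = GCA
residue 5: P codons sorted = CCA,CCC,CCG,CCU -> pick first = CCA
residue 6: P codons sorted = CCA,CCC,CCG,CCU -> pick first = CCA
residue 7: C codons sorted = UGC,UGU -> pick first = UGC
terminator: stop codons sorted = UAA,UAG,UGA -> pick first = UAA

Answer: mRNA: AUGCAACACGCACCACCAUGCUAA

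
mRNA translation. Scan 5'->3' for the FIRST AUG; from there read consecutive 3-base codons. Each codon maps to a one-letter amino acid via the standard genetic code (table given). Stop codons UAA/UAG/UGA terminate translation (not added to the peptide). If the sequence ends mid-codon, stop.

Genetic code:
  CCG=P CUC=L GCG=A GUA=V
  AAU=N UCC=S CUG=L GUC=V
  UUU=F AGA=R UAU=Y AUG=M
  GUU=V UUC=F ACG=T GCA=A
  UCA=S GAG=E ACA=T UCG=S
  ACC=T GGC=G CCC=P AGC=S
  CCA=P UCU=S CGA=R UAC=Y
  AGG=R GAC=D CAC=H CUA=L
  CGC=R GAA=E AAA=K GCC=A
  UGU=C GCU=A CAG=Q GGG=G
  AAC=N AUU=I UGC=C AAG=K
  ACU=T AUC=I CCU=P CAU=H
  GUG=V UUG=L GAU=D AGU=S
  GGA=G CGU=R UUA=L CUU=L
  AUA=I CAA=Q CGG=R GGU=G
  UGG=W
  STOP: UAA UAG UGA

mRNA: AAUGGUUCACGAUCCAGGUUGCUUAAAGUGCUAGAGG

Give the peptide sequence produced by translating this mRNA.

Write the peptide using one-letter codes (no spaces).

start AUG at pos 1
pos 1: AUG -> M; peptide=M
pos 4: GUU -> V; peptide=MV
pos 7: CAC -> H; peptide=MVH
pos 10: GAU -> D; peptide=MVHD
pos 13: CCA -> P; peptide=MVHDP
pos 16: GGU -> G; peptide=MVHDPG
pos 19: UGC -> C; peptide=MVHDPGC
pos 22: UUA -> L; peptide=MVHDPGCL
pos 25: AAG -> K; peptide=MVHDPGCLK
pos 28: UGC -> C; peptide=MVHDPGCLKC
pos 31: UAG -> STOP

Answer: MVHDPGCLKC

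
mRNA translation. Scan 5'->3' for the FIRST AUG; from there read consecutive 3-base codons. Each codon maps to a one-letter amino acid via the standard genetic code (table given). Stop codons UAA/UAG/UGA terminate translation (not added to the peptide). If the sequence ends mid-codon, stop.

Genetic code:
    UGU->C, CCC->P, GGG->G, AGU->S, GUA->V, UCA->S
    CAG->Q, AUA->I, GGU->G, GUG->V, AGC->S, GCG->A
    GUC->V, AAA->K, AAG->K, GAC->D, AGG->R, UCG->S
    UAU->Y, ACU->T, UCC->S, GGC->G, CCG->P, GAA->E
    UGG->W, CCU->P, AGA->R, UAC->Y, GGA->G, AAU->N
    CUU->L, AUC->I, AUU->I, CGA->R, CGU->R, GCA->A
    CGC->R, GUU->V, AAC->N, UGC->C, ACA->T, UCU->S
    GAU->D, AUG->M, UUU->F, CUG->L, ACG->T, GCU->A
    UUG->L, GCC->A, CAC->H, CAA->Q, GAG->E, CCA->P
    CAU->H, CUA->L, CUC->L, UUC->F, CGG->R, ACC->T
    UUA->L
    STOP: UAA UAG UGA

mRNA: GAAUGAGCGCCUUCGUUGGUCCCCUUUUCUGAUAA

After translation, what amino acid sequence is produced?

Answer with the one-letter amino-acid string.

Answer: MSAFVGPLF

Derivation:
start AUG at pos 2
pos 2: AUG -> M; peptide=M
pos 5: AGC -> S; peptide=MS
pos 8: GCC -> A; peptide=MSA
pos 11: UUC -> F; peptide=MSAF
pos 14: GUU -> V; peptide=MSAFV
pos 17: GGU -> G; peptide=MSAFVG
pos 20: CCC -> P; peptide=MSAFVGP
pos 23: CUU -> L; peptide=MSAFVGPL
pos 26: UUC -> F; peptide=MSAFVGPLF
pos 29: UGA -> STOP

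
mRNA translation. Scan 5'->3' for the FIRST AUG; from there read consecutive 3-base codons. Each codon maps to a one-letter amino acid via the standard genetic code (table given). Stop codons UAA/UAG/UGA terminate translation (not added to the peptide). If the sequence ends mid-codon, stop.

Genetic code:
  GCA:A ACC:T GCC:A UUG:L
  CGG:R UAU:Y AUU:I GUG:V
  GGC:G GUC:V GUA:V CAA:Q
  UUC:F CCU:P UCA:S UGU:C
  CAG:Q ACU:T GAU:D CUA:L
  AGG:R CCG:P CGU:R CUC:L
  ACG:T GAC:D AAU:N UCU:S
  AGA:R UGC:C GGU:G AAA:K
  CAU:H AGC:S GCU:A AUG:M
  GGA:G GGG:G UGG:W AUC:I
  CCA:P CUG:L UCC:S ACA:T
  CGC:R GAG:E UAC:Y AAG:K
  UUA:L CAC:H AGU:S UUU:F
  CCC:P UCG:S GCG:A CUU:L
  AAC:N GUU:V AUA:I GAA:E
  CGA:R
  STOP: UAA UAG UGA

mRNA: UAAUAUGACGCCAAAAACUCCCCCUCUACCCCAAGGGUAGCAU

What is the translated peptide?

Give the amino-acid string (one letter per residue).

Answer: MTPKTPPLPQG

Derivation:
start AUG at pos 4
pos 4: AUG -> M; peptide=M
pos 7: ACG -> T; peptide=MT
pos 10: CCA -> P; peptide=MTP
pos 13: AAA -> K; peptide=MTPK
pos 16: ACU -> T; peptide=MTPKT
pos 19: CCC -> P; peptide=MTPKTP
pos 22: CCU -> P; peptide=MTPKTPP
pos 25: CUA -> L; peptide=MTPKTPPL
pos 28: CCC -> P; peptide=MTPKTPPLP
pos 31: CAA -> Q; peptide=MTPKTPPLPQ
pos 34: GGG -> G; peptide=MTPKTPPLPQG
pos 37: UAG -> STOP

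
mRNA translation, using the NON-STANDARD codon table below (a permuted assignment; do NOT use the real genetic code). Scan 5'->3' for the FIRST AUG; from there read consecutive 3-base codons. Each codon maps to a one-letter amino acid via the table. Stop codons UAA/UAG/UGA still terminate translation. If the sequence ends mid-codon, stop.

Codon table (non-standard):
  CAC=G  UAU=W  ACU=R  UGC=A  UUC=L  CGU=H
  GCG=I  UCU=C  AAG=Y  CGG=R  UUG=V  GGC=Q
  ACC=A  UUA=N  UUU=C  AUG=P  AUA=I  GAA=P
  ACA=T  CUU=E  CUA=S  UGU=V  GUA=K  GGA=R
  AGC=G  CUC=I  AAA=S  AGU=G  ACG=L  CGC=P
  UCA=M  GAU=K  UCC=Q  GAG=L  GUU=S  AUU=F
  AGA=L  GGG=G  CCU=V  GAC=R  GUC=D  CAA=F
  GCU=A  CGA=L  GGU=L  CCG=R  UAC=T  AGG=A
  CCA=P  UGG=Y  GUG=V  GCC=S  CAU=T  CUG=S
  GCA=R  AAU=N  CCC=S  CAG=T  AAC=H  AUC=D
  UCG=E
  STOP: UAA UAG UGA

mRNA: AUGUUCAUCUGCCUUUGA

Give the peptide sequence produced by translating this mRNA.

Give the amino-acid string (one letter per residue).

Answer: PLDAE

Derivation:
start AUG at pos 0
pos 0: AUG -> P; peptide=P
pos 3: UUC -> L; peptide=PL
pos 6: AUC -> D; peptide=PLD
pos 9: UGC -> A; peptide=PLDA
pos 12: CUU -> E; peptide=PLDAE
pos 15: UGA -> STOP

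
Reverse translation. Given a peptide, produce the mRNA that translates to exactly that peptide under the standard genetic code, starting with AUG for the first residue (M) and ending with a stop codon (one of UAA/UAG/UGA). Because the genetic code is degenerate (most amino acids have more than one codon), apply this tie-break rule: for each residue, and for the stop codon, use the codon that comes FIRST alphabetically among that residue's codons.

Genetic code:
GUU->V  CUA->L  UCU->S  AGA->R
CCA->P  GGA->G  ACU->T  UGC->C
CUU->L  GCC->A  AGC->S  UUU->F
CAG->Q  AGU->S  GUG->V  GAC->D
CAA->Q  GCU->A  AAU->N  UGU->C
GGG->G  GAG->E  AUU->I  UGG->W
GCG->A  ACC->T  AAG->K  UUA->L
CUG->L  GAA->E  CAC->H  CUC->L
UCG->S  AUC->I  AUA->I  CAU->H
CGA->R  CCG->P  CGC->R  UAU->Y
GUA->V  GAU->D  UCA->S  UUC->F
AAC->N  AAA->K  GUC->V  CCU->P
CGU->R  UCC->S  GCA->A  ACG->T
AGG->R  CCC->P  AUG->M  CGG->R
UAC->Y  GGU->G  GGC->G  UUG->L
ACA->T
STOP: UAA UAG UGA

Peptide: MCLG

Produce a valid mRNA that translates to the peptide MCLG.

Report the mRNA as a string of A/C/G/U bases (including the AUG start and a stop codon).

residue 1: M -> AUG (start codon)
residue 2: C codons sorted = UGC,UGU -> pick first = UGC
residue 3: L codons sorted = CUA,CUC,CUG,CUU,UUA,UUG -> pick first = CUA
residue 4: G codons sorted = GGA,GGC,GGG,GGU -> pick first = GGA
terminator: stop codons sorted = UAA,UAG,UGA -> pick first = UAA

Answer: mRNA: AUGUGCCUAGGAUAA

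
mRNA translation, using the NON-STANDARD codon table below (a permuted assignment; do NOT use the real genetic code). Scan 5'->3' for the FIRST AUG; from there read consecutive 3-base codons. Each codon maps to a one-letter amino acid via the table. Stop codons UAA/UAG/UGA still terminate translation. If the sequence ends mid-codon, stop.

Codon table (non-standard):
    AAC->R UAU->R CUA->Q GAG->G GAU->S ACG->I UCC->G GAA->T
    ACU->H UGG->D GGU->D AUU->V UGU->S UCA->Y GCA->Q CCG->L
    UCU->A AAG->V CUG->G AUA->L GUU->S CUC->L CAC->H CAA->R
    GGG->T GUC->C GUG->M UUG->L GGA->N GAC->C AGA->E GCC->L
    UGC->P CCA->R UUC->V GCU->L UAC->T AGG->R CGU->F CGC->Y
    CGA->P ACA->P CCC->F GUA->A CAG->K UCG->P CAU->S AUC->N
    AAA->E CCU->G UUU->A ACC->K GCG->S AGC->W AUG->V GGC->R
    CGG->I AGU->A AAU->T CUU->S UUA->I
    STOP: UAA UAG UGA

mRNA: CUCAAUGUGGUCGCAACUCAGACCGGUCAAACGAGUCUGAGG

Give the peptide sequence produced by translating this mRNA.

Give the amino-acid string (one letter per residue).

start AUG at pos 4
pos 4: AUG -> V; peptide=V
pos 7: UGG -> D; peptide=VD
pos 10: UCG -> P; peptide=VDP
pos 13: CAA -> R; peptide=VDPR
pos 16: CUC -> L; peptide=VDPRL
pos 19: AGA -> E; peptide=VDPRLE
pos 22: CCG -> L; peptide=VDPRLEL
pos 25: GUC -> C; peptide=VDPRLELC
pos 28: AAA -> E; peptide=VDPRLELCE
pos 31: CGA -> P; peptide=VDPRLELCEP
pos 34: GUC -> C; peptide=VDPRLELCEPC
pos 37: UGA -> STOP

Answer: VDPRLELCEPC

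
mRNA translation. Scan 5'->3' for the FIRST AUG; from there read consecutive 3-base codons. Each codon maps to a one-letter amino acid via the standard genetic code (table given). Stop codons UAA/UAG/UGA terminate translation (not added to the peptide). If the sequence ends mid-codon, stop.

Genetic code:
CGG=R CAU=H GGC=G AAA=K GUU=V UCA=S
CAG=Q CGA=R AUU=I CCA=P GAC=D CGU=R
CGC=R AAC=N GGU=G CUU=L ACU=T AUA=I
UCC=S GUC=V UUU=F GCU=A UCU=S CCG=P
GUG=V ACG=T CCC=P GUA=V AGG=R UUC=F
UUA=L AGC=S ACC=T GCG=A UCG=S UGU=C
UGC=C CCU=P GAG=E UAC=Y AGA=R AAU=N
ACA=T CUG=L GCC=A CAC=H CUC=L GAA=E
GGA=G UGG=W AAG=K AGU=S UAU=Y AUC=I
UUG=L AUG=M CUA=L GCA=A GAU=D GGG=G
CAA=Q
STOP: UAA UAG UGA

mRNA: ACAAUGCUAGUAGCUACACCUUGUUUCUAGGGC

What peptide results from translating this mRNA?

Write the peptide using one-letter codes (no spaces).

start AUG at pos 3
pos 3: AUG -> M; peptide=M
pos 6: CUA -> L; peptide=ML
pos 9: GUA -> V; peptide=MLV
pos 12: GCU -> A; peptide=MLVA
pos 15: ACA -> T; peptide=MLVAT
pos 18: CCU -> P; peptide=MLVATP
pos 21: UGU -> C; peptide=MLVATPC
pos 24: UUC -> F; peptide=MLVATPCF
pos 27: UAG -> STOP

Answer: MLVATPCF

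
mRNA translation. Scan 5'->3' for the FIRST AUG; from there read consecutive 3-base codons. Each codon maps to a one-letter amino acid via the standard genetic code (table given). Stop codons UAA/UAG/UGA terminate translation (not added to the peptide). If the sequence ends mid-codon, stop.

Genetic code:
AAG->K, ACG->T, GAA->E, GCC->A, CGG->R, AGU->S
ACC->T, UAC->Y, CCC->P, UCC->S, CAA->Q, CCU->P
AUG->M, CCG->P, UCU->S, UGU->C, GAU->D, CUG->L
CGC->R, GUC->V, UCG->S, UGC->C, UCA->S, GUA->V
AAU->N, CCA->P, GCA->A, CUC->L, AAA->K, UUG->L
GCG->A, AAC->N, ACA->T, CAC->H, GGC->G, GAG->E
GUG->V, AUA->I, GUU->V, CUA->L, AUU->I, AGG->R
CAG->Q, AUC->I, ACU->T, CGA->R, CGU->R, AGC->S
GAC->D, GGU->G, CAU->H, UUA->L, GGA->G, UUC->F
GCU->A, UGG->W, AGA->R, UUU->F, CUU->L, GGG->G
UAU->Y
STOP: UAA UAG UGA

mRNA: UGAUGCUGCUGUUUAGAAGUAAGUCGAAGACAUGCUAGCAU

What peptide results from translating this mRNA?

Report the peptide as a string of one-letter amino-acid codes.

start AUG at pos 2
pos 2: AUG -> M; peptide=M
pos 5: CUG -> L; peptide=ML
pos 8: CUG -> L; peptide=MLL
pos 11: UUU -> F; peptide=MLLF
pos 14: AGA -> R; peptide=MLLFR
pos 17: AGU -> S; peptide=MLLFRS
pos 20: AAG -> K; peptide=MLLFRSK
pos 23: UCG -> S; peptide=MLLFRSKS
pos 26: AAG -> K; peptide=MLLFRSKSK
pos 29: ACA -> T; peptide=MLLFRSKSKT
pos 32: UGC -> C; peptide=MLLFRSKSKTC
pos 35: UAG -> STOP

Answer: MLLFRSKSKTC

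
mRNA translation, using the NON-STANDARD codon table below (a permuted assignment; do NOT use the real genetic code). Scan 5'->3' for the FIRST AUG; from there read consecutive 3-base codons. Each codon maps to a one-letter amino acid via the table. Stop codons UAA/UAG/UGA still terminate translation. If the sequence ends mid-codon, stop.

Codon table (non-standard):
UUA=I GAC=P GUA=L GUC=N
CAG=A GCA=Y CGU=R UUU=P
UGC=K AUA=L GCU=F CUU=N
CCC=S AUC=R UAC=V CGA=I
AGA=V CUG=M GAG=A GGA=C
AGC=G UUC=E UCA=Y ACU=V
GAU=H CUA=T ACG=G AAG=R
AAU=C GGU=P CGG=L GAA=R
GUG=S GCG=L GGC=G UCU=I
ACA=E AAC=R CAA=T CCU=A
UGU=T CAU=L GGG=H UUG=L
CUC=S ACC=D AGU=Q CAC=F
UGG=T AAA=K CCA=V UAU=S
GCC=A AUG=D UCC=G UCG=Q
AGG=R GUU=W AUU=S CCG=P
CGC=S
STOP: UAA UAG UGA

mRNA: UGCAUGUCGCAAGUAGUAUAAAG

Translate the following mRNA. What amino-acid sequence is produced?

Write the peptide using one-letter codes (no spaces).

Answer: DQTLL

Derivation:
start AUG at pos 3
pos 3: AUG -> D; peptide=D
pos 6: UCG -> Q; peptide=DQ
pos 9: CAA -> T; peptide=DQT
pos 12: GUA -> L; peptide=DQTL
pos 15: GUA -> L; peptide=DQTLL
pos 18: UAA -> STOP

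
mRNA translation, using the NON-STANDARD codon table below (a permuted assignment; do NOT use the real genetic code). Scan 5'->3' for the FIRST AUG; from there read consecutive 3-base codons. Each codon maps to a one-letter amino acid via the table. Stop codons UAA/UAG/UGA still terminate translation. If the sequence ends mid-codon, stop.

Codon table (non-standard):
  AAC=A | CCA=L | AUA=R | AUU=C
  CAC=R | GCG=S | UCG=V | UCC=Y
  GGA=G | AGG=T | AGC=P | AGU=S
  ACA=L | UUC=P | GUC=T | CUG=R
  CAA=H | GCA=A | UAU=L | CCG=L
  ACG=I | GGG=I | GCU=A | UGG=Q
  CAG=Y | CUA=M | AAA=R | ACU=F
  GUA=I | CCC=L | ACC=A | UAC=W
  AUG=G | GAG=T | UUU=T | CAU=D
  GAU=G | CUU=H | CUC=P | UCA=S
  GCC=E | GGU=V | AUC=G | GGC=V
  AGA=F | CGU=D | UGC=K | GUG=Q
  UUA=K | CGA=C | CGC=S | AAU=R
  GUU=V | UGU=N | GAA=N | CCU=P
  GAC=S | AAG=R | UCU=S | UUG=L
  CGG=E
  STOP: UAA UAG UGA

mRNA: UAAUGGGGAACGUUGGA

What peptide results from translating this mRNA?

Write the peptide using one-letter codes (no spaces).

Answer: GIAVG

Derivation:
start AUG at pos 2
pos 2: AUG -> G; peptide=G
pos 5: GGG -> I; peptide=GI
pos 8: AAC -> A; peptide=GIA
pos 11: GUU -> V; peptide=GIAV
pos 14: GGA -> G; peptide=GIAVG
pos 17: only 0 nt remain (<3), stop (end of mRNA)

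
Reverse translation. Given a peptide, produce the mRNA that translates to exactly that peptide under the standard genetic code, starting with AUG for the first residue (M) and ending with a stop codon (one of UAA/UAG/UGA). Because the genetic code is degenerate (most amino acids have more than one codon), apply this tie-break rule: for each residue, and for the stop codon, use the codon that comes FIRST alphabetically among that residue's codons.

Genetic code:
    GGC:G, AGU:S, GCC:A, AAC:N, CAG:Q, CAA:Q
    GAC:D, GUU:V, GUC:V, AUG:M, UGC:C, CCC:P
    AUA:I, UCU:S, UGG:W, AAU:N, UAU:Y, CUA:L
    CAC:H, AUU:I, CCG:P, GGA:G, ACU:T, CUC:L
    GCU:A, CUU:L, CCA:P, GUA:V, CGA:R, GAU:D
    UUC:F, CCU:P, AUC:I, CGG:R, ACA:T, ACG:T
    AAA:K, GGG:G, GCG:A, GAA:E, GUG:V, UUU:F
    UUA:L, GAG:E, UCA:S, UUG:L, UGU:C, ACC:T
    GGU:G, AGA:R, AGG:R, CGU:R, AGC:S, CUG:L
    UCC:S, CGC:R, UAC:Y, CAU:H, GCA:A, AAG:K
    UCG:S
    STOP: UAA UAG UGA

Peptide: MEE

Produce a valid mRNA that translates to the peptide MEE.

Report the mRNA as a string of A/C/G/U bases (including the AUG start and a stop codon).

Answer: mRNA: AUGGAAGAAUAA

Derivation:
residue 1: M -> AUG (start codon)
residue 2: E codons sorted = GAA,GAG -> pick first = GAA
residue 3: E codons sorted = GAA,GAG -> pick first = GAA
terminator: stop codons sorted = UAA,UAG,UGA -> pick first = UAA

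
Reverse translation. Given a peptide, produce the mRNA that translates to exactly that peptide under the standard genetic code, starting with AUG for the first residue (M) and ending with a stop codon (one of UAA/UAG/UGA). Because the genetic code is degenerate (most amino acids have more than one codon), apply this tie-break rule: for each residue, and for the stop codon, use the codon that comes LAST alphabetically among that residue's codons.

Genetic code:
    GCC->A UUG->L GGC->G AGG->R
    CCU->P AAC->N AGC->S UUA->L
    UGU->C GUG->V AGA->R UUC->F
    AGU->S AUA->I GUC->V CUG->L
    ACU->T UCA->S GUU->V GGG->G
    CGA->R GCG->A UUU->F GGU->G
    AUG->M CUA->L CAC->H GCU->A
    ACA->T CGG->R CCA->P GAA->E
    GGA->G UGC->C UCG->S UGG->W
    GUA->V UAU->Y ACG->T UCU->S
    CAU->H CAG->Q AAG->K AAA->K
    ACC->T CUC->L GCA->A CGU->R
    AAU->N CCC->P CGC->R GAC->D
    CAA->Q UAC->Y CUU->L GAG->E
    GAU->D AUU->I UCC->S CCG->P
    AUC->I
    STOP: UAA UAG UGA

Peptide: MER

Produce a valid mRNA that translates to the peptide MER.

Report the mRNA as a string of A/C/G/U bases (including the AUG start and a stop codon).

residue 1: M -> AUG (start codon)
residue 2: E codons sorted = GAA,GAG -> pick last = GAG
residue 3: R codons sorted = AGA,AGG,CGA,CGC,CGG,CGU -> pick last = CGU
terminator: stop codons sorted = UAA,UAG,UGA -> pick last = UGA

Answer: mRNA: AUGGAGCGUUGA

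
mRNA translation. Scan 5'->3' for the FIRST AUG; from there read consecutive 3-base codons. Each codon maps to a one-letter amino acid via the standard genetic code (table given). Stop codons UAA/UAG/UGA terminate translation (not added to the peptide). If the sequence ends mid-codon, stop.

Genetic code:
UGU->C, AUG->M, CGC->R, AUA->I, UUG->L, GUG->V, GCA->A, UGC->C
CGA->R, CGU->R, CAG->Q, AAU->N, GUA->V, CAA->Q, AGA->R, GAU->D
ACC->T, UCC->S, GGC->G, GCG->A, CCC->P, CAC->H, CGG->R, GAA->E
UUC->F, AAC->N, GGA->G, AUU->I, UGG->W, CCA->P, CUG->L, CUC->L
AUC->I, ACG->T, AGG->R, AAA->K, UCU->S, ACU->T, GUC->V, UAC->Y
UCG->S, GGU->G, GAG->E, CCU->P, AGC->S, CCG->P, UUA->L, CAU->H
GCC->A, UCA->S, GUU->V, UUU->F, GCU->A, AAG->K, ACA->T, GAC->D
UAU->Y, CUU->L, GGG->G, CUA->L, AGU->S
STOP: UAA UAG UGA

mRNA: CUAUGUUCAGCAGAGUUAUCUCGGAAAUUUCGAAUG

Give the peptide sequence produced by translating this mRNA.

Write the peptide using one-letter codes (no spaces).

Answer: MFSRVISEISN

Derivation:
start AUG at pos 2
pos 2: AUG -> M; peptide=M
pos 5: UUC -> F; peptide=MF
pos 8: AGC -> S; peptide=MFS
pos 11: AGA -> R; peptide=MFSR
pos 14: GUU -> V; peptide=MFSRV
pos 17: AUC -> I; peptide=MFSRVI
pos 20: UCG -> S; peptide=MFSRVIS
pos 23: GAA -> E; peptide=MFSRVISE
pos 26: AUU -> I; peptide=MFSRVISEI
pos 29: UCG -> S; peptide=MFSRVISEIS
pos 32: AAU -> N; peptide=MFSRVISEISN
pos 35: only 1 nt remain (<3), stop (end of mRNA)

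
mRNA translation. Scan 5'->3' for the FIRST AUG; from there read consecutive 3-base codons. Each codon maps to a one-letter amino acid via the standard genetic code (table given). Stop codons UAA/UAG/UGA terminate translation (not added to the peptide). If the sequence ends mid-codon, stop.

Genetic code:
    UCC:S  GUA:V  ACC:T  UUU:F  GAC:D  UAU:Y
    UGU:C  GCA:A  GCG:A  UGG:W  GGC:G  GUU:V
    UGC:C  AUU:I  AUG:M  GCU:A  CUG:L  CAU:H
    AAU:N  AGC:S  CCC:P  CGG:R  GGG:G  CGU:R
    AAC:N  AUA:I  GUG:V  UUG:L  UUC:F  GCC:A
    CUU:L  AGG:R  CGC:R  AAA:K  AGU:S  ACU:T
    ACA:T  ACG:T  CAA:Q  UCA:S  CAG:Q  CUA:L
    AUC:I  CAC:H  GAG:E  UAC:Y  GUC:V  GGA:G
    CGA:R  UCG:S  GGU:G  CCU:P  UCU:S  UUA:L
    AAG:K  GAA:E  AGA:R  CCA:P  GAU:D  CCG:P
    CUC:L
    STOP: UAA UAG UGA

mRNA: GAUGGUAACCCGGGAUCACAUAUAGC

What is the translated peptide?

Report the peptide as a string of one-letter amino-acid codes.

Answer: MVTRDHI

Derivation:
start AUG at pos 1
pos 1: AUG -> M; peptide=M
pos 4: GUA -> V; peptide=MV
pos 7: ACC -> T; peptide=MVT
pos 10: CGG -> R; peptide=MVTR
pos 13: GAU -> D; peptide=MVTRD
pos 16: CAC -> H; peptide=MVTRDH
pos 19: AUA -> I; peptide=MVTRDHI
pos 22: UAG -> STOP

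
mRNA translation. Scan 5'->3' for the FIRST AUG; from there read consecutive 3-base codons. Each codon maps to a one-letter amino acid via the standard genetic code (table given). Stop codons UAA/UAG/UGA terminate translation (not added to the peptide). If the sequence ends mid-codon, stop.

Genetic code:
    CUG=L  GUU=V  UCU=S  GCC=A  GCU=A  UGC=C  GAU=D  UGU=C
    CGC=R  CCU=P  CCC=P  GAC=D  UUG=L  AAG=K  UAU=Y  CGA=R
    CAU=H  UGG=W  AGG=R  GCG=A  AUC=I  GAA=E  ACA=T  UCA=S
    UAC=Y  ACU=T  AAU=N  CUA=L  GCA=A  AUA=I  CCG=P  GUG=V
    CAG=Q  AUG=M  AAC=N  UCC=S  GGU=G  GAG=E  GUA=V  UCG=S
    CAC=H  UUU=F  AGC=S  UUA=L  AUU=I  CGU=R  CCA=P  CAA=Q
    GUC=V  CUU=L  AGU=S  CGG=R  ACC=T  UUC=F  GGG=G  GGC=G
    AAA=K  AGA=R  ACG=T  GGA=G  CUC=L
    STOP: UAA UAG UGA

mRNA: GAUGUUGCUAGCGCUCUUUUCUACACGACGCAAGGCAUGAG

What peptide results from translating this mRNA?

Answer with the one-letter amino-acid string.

Answer: MLLALFSTRRKA

Derivation:
start AUG at pos 1
pos 1: AUG -> M; peptide=M
pos 4: UUG -> L; peptide=ML
pos 7: CUA -> L; peptide=MLL
pos 10: GCG -> A; peptide=MLLA
pos 13: CUC -> L; peptide=MLLAL
pos 16: UUU -> F; peptide=MLLALF
pos 19: UCU -> S; peptide=MLLALFS
pos 22: ACA -> T; peptide=MLLALFST
pos 25: CGA -> R; peptide=MLLALFSTR
pos 28: CGC -> R; peptide=MLLALFSTRR
pos 31: AAG -> K; peptide=MLLALFSTRRK
pos 34: GCA -> A; peptide=MLLALFSTRRKA
pos 37: UGA -> STOP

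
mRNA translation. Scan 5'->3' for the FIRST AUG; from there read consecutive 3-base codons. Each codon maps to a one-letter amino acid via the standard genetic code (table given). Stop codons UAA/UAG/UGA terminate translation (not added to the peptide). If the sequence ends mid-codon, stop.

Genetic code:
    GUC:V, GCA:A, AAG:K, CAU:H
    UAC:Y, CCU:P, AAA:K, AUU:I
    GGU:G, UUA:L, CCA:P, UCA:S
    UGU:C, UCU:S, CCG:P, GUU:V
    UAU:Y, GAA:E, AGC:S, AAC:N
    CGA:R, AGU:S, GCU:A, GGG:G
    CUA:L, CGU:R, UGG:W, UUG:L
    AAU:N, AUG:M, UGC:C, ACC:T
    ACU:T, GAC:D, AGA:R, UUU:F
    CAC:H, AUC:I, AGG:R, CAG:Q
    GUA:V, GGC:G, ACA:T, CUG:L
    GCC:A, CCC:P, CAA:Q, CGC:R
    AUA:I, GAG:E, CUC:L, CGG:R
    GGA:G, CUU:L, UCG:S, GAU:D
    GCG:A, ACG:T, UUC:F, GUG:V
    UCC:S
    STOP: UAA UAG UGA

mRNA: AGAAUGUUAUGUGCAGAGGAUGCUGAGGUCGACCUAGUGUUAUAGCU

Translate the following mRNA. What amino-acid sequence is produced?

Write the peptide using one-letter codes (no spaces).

Answer: MLCAEDAEVDLVL

Derivation:
start AUG at pos 3
pos 3: AUG -> M; peptide=M
pos 6: UUA -> L; peptide=ML
pos 9: UGU -> C; peptide=MLC
pos 12: GCA -> A; peptide=MLCA
pos 15: GAG -> E; peptide=MLCAE
pos 18: GAU -> D; peptide=MLCAED
pos 21: GCU -> A; peptide=MLCAEDA
pos 24: GAG -> E; peptide=MLCAEDAE
pos 27: GUC -> V; peptide=MLCAEDAEV
pos 30: GAC -> D; peptide=MLCAEDAEVD
pos 33: CUA -> L; peptide=MLCAEDAEVDL
pos 36: GUG -> V; peptide=MLCAEDAEVDLV
pos 39: UUA -> L; peptide=MLCAEDAEVDLVL
pos 42: UAG -> STOP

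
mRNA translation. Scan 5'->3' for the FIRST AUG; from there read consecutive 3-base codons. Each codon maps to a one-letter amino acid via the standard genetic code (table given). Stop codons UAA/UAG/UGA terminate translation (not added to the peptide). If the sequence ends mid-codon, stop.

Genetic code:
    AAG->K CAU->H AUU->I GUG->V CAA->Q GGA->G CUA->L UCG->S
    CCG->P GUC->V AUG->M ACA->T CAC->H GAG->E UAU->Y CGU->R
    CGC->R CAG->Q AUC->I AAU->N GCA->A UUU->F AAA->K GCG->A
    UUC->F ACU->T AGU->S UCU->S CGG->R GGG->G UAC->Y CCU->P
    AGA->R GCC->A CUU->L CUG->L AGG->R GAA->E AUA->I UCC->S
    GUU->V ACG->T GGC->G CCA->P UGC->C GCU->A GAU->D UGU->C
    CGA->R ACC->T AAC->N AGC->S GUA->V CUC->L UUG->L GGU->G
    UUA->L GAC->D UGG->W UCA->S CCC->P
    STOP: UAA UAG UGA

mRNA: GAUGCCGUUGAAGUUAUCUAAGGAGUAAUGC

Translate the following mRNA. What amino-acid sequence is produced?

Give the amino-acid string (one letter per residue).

Answer: MPLKLSKE

Derivation:
start AUG at pos 1
pos 1: AUG -> M; peptide=M
pos 4: CCG -> P; peptide=MP
pos 7: UUG -> L; peptide=MPL
pos 10: AAG -> K; peptide=MPLK
pos 13: UUA -> L; peptide=MPLKL
pos 16: UCU -> S; peptide=MPLKLS
pos 19: AAG -> K; peptide=MPLKLSK
pos 22: GAG -> E; peptide=MPLKLSKE
pos 25: UAA -> STOP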